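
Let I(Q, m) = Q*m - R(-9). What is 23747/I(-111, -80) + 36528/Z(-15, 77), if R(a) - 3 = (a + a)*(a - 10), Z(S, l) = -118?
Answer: -154482167/503565 ≈ -306.78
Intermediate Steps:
R(a) = 3 + 2*a*(-10 + a) (R(a) = 3 + (a + a)*(a - 10) = 3 + (2*a)*(-10 + a) = 3 + 2*a*(-10 + a))
I(Q, m) = -345 + Q*m (I(Q, m) = Q*m - (3 - 20*(-9) + 2*(-9)²) = Q*m - (3 + 180 + 2*81) = Q*m - (3 + 180 + 162) = Q*m - 1*345 = Q*m - 345 = -345 + Q*m)
23747/I(-111, -80) + 36528/Z(-15, 77) = 23747/(-345 - 111*(-80)) + 36528/(-118) = 23747/(-345 + 8880) + 36528*(-1/118) = 23747/8535 - 18264/59 = -154482167/503565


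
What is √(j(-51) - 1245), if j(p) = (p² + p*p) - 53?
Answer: 8*√61 ≈ 62.482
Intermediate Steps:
j(p) = -53 + 2*p² (j(p) = (p² + p²) - 53 = 2*p² - 53 = -53 + 2*p²)
√(j(-51) - 1245) = √((-53 + 2*(-51)²) - 1245) = √((-53 + 2*2601) - 1245) = √((-53 + 5202) - 1245) = √(5149 - 1245) = √3904 = 8*√61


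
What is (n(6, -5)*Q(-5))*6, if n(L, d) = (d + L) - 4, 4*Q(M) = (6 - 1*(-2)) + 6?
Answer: -63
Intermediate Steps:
Q(M) = 7/2 (Q(M) = ((6 - 1*(-2)) + 6)/4 = ((6 + 2) + 6)/4 = (8 + 6)/4 = (¼)*14 = 7/2)
n(L, d) = -4 + L + d (n(L, d) = (L + d) - 4 = -4 + L + d)
(n(6, -5)*Q(-5))*6 = ((-4 + 6 - 5)*(7/2))*6 = -3*7/2*6 = -21/2*6 = -63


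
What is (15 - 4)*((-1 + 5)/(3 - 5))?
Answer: -22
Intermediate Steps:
(15 - 4)*((-1 + 5)/(3 - 5)) = 11*(4/(-2)) = 11*(4*(-½)) = 11*(-2) = -22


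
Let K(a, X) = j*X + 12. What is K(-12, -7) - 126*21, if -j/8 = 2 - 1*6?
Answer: -2858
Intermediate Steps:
j = 32 (j = -8*(2 - 1*6) = -8*(2 - 6) = -8*(-4) = 32)
K(a, X) = 12 + 32*X (K(a, X) = 32*X + 12 = 12 + 32*X)
K(-12, -7) - 126*21 = (12 + 32*(-7)) - 126*21 = (12 - 224) - 2646 = -212 - 2646 = -2858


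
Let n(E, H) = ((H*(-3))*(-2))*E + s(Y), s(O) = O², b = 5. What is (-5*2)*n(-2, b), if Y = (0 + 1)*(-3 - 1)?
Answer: 440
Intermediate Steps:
Y = -4 (Y = 1*(-4) = -4)
n(E, H) = 16 + 6*E*H (n(E, H) = ((H*(-3))*(-2))*E + (-4)² = (-3*H*(-2))*E + 16 = (6*H)*E + 16 = 6*E*H + 16 = 16 + 6*E*H)
(-5*2)*n(-2, b) = (-5*2)*(16 + 6*(-2)*5) = -10*(16 - 60) = -10*(-44) = 440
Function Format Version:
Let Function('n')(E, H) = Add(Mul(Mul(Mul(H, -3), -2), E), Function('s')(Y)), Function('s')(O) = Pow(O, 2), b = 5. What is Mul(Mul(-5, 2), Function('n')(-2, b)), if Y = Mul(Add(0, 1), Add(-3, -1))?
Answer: 440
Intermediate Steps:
Y = -4 (Y = Mul(1, -4) = -4)
Function('n')(E, H) = Add(16, Mul(6, E, H)) (Function('n')(E, H) = Add(Mul(Mul(Mul(H, -3), -2), E), Pow(-4, 2)) = Add(Mul(Mul(Mul(-3, H), -2), E), 16) = Add(Mul(Mul(6, H), E), 16) = Add(Mul(6, E, H), 16) = Add(16, Mul(6, E, H)))
Mul(Mul(-5, 2), Function('n')(-2, b)) = Mul(Mul(-5, 2), Add(16, Mul(6, -2, 5))) = Mul(-10, Add(16, -60)) = Mul(-10, -44) = 440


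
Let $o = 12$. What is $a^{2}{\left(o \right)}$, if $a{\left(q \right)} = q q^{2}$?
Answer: $2985984$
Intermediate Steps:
$a{\left(q \right)} = q^{3}$
$a^{2}{\left(o \right)} = \left(12^{3}\right)^{2} = 1728^{2} = 2985984$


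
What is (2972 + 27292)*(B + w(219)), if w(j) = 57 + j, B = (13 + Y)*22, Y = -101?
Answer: -50238240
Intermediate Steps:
B = -1936 (B = (13 - 101)*22 = -88*22 = -1936)
(2972 + 27292)*(B + w(219)) = (2972 + 27292)*(-1936 + (57 + 219)) = 30264*(-1936 + 276) = 30264*(-1660) = -50238240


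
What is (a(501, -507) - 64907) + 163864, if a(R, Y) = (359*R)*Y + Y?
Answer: -91090063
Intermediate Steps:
a(R, Y) = Y + 359*R*Y (a(R, Y) = 359*R*Y + Y = Y + 359*R*Y)
(a(501, -507) - 64907) + 163864 = (-507*(1 + 359*501) - 64907) + 163864 = (-507*(1 + 179859) - 64907) + 163864 = (-507*179860 - 64907) + 163864 = (-91189020 - 64907) + 163864 = -91253927 + 163864 = -91090063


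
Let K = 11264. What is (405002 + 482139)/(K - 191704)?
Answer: -887141/180440 ≈ -4.9165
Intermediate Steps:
(405002 + 482139)/(K - 191704) = (405002 + 482139)/(11264 - 191704) = 887141/(-180440) = 887141*(-1/180440) = -887141/180440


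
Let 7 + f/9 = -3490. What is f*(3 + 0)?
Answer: -94419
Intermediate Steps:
f = -31473 (f = -63 + 9*(-3490) = -63 - 31410 = -31473)
f*(3 + 0) = -31473*(3 + 0) = -31473*3 = -94419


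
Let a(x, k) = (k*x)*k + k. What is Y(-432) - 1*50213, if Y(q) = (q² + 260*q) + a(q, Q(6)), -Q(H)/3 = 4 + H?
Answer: -364739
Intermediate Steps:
Q(H) = -12 - 3*H (Q(H) = -3*(4 + H) = -12 - 3*H)
a(x, k) = k + x*k² (a(x, k) = x*k² + k = k + x*k²)
Y(q) = -30 + q² + 1160*q (Y(q) = (q² + 260*q) + (-12 - 3*6)*(1 + (-12 - 3*6)*q) = (q² + 260*q) + (-12 - 18)*(1 + (-12 - 18)*q) = (q² + 260*q) - 30*(1 - 30*q) = (q² + 260*q) + (-30 + 900*q) = -30 + q² + 1160*q)
Y(-432) - 1*50213 = (-30 + (-432)² + 1160*(-432)) - 1*50213 = (-30 + 186624 - 501120) - 50213 = -314526 - 50213 = -364739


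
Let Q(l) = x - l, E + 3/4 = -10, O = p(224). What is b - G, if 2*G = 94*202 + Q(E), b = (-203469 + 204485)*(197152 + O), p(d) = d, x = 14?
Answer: 1604196077/8 ≈ 2.0052e+8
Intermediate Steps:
O = 224
E = -43/4 (E = -¾ - 10 = -43/4 ≈ -10.750)
b = 200534016 (b = (-203469 + 204485)*(197152 + 224) = 1016*197376 = 200534016)
Q(l) = 14 - l
G = 76051/8 (G = (94*202 + (14 - 1*(-43/4)))/2 = (18988 + (14 + 43/4))/2 = (18988 + 99/4)/2 = (½)*(76051/4) = 76051/8 ≈ 9506.4)
b - G = 200534016 - 1*76051/8 = 200534016 - 76051/8 = 1604196077/8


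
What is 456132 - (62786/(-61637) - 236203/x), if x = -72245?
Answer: 2031129838158839/4452965065 ≈ 4.5613e+5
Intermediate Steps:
456132 - (62786/(-61637) - 236203/x) = 456132 - (62786/(-61637) - 236203/(-72245)) = 456132 - (62786*(-1/61637) - 236203*(-1/72245)) = 456132 - (-62786/61637 + 236203/72245) = 456132 - 1*10022869741/4452965065 = 456132 - 10022869741/4452965065 = 2031129838158839/4452965065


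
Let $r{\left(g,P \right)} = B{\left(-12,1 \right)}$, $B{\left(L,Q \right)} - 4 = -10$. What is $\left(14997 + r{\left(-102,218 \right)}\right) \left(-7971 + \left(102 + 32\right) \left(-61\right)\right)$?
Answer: $-242029695$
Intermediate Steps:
$B{\left(L,Q \right)} = -6$ ($B{\left(L,Q \right)} = 4 - 10 = -6$)
$r{\left(g,P \right)} = -6$
$\left(14997 + r{\left(-102,218 \right)}\right) \left(-7971 + \left(102 + 32\right) \left(-61\right)\right) = \left(14997 - 6\right) \left(-7971 + \left(102 + 32\right) \left(-61\right)\right) = 14991 \left(-7971 + 134 \left(-61\right)\right) = 14991 \left(-7971 - 8174\right) = 14991 \left(-16145\right) = -242029695$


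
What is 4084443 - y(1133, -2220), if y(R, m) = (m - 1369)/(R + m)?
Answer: 4439785952/1087 ≈ 4.0844e+6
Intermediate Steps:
y(R, m) = (-1369 + m)/(R + m)
4084443 - y(1133, -2220) = 4084443 - (-1369 - 2220)/(1133 - 2220) = 4084443 - (-3589)/(-1087) = 4084443 - (-1)*(-3589)/1087 = 4084443 - 1*3589/1087 = 4084443 - 3589/1087 = 4439785952/1087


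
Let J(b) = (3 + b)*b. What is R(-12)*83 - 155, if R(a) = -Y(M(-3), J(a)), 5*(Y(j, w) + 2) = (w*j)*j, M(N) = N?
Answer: -80621/5 ≈ -16124.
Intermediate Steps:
J(b) = b*(3 + b)
Y(j, w) = -2 + w*j**2/5 (Y(j, w) = -2 + ((w*j)*j)/5 = -2 + ((j*w)*j)/5 = -2 + (w*j**2)/5 = -2 + w*j**2/5)
R(a) = 2 - 9*a*(3 + a)/5 (R(a) = -(-2 + (1/5)*(a*(3 + a))*(-3)**2) = -(-2 + (1/5)*(a*(3 + a))*9) = -(-2 + 9*a*(3 + a)/5) = 2 - 9*a*(3 + a)/5)
R(-12)*83 - 155 = (2 - 9/5*(-12)*(3 - 12))*83 - 155 = (2 - 9/5*(-12)*(-9))*83 - 155 = (2 - 972/5)*83 - 155 = -962/5*83 - 155 = -79846/5 - 155 = -80621/5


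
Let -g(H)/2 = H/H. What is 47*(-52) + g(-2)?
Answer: -2446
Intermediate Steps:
g(H) = -2 (g(H) = -2*H/H = -2*1 = -2)
47*(-52) + g(-2) = 47*(-52) - 2 = -2444 - 2 = -2446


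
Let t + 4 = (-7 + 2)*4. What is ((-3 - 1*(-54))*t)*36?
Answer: -44064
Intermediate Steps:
t = -24 (t = -4 + (-7 + 2)*4 = -4 - 5*4 = -4 - 20 = -24)
((-3 - 1*(-54))*t)*36 = ((-3 - 1*(-54))*(-24))*36 = ((-3 + 54)*(-24))*36 = (51*(-24))*36 = -1224*36 = -44064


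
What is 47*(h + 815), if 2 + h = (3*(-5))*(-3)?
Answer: 40326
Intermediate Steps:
h = 43 (h = -2 + (3*(-5))*(-3) = -2 - 15*(-3) = -2 + 45 = 43)
47*(h + 815) = 47*(43 + 815) = 47*858 = 40326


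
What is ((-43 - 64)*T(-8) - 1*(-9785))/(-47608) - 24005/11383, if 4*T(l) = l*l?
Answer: -1234724999/541921864 ≈ -2.2784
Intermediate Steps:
T(l) = l**2/4 (T(l) = (l*l)/4 = l**2/4)
((-43 - 64)*T(-8) - 1*(-9785))/(-47608) - 24005/11383 = ((-43 - 64)*((1/4)*(-8)**2) - 1*(-9785))/(-47608) - 24005/11383 = (-107*64/4 + 9785)*(-1/47608) - 24005*1/11383 = (-107*16 + 9785)*(-1/47608) - 24005/11383 = (-1712 + 9785)*(-1/47608) - 24005/11383 = 8073*(-1/47608) - 24005/11383 = -8073/47608 - 24005/11383 = -1234724999/541921864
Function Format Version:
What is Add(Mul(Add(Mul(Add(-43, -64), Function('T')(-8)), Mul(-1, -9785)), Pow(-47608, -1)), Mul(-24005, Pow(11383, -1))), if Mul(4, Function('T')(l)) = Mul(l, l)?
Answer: Rational(-1234724999, 541921864) ≈ -2.2784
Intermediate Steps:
Function('T')(l) = Mul(Rational(1, 4), Pow(l, 2)) (Function('T')(l) = Mul(Rational(1, 4), Mul(l, l)) = Mul(Rational(1, 4), Pow(l, 2)))
Add(Mul(Add(Mul(Add(-43, -64), Function('T')(-8)), Mul(-1, -9785)), Pow(-47608, -1)), Mul(-24005, Pow(11383, -1))) = Add(Mul(Add(Mul(Add(-43, -64), Mul(Rational(1, 4), Pow(-8, 2))), Mul(-1, -9785)), Pow(-47608, -1)), Mul(-24005, Pow(11383, -1))) = Add(Mul(Add(Mul(-107, Mul(Rational(1, 4), 64)), 9785), Rational(-1, 47608)), Mul(-24005, Rational(1, 11383))) = Add(Mul(Add(Mul(-107, 16), 9785), Rational(-1, 47608)), Rational(-24005, 11383)) = Add(Mul(Add(-1712, 9785), Rational(-1, 47608)), Rational(-24005, 11383)) = Add(Mul(8073, Rational(-1, 47608)), Rational(-24005, 11383)) = Add(Rational(-8073, 47608), Rational(-24005, 11383)) = Rational(-1234724999, 541921864)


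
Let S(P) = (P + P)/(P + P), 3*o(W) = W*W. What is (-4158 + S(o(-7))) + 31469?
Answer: 27312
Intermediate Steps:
o(W) = W²/3 (o(W) = (W*W)/3 = W²/3)
S(P) = 1 (S(P) = (2*P)/((2*P)) = (2*P)*(1/(2*P)) = 1)
(-4158 + S(o(-7))) + 31469 = (-4158 + 1) + 31469 = -4157 + 31469 = 27312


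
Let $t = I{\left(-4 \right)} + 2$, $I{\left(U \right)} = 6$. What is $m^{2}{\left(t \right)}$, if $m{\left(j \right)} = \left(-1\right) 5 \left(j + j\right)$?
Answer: $6400$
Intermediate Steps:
$t = 8$ ($t = 6 + 2 = 8$)
$m{\left(j \right)} = - 10 j$ ($m{\left(j \right)} = - 5 \cdot 2 j = - 10 j$)
$m^{2}{\left(t \right)} = \left(\left(-10\right) 8\right)^{2} = \left(-80\right)^{2} = 6400$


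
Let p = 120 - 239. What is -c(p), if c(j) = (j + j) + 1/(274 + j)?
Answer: 36889/155 ≈ 237.99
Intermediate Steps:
p = -119
c(j) = 1/(274 + j) + 2*j (c(j) = 2*j + 1/(274 + j) = 1/(274 + j) + 2*j)
-c(p) = -(1 + 2*(-119)**2 + 548*(-119))/(274 - 119) = -(1 + 2*14161 - 65212)/155 = -(1 + 28322 - 65212)/155 = -(-36889)/155 = -1*(-36889/155) = 36889/155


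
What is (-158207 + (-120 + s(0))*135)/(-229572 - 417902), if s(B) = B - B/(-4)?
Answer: 174407/647474 ≈ 0.26937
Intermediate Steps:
s(B) = 5*B/4 (s(B) = B - B*(-1)/4 = B - (-1)*B/4 = B + B/4 = 5*B/4)
(-158207 + (-120 + s(0))*135)/(-229572 - 417902) = (-158207 + (-120 + (5/4)*0)*135)/(-229572 - 417902) = (-158207 + (-120 + 0)*135)/(-647474) = (-158207 - 120*135)*(-1/647474) = (-158207 - 16200)*(-1/647474) = -174407*(-1/647474) = 174407/647474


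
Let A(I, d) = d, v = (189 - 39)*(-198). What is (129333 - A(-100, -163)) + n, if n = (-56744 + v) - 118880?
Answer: -75828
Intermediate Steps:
v = -29700 (v = 150*(-198) = -29700)
n = -205324 (n = (-56744 - 29700) - 118880 = -86444 - 118880 = -205324)
(129333 - A(-100, -163)) + n = (129333 - 1*(-163)) - 205324 = (129333 + 163) - 205324 = 129496 - 205324 = -75828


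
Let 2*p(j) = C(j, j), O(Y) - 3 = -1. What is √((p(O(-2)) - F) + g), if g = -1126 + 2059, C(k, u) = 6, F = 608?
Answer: 2*√82 ≈ 18.111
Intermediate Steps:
O(Y) = 2 (O(Y) = 3 - 1 = 2)
p(j) = 3 (p(j) = (½)*6 = 3)
g = 933
√((p(O(-2)) - F) + g) = √((3 - 1*608) + 933) = √((3 - 608) + 933) = √(-605 + 933) = √328 = 2*√82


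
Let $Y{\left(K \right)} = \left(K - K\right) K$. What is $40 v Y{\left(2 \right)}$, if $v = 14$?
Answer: $0$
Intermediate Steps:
$Y{\left(K \right)} = 0$ ($Y{\left(K \right)} = 0 K = 0$)
$40 v Y{\left(2 \right)} = 40 \cdot 14 \cdot 0 = 560 \cdot 0 = 0$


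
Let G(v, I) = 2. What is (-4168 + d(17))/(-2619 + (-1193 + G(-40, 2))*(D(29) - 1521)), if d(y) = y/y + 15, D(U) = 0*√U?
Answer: -346/150741 ≈ -0.0022953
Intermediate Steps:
D(U) = 0
d(y) = 16 (d(y) = 1 + 15 = 16)
(-4168 + d(17))/(-2619 + (-1193 + G(-40, 2))*(D(29) - 1521)) = (-4168 + 16)/(-2619 + (-1193 + 2)*(0 - 1521)) = -4152/(-2619 - 1191*(-1521)) = -4152/(-2619 + 1811511) = -4152/1808892 = -4152*1/1808892 = -346/150741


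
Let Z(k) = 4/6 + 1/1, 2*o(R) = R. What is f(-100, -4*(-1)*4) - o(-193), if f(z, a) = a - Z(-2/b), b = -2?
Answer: 665/6 ≈ 110.83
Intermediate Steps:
o(R) = R/2
Z(k) = 5/3 (Z(k) = 4*(1/6) + 1*1 = 2/3 + 1 = 5/3)
f(z, a) = -5/3 + a (f(z, a) = a - 1*5/3 = a - 5/3 = -5/3 + a)
f(-100, -4*(-1)*4) - o(-193) = (-5/3 - 4*(-1)*4) - (-193)/2 = (-5/3 + 4*4) - 1*(-193/2) = (-5/3 + 16) + 193/2 = 43/3 + 193/2 = 665/6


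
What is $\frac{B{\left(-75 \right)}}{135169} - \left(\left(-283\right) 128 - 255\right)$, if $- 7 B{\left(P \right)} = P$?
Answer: $\frac{34515809732}{946183} \approx 36479.0$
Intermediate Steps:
$B{\left(P \right)} = - \frac{P}{7}$
$\frac{B{\left(-75 \right)}}{135169} - \left(\left(-283\right) 128 - 255\right) = \frac{\left(- \frac{1}{7}\right) \left(-75\right)}{135169} - \left(\left(-283\right) 128 - 255\right) = \frac{75}{7} \cdot \frac{1}{135169} - \left(-36224 - 255\right) = \frac{75}{946183} - -36479 = \frac{75}{946183} + 36479 = \frac{34515809732}{946183}$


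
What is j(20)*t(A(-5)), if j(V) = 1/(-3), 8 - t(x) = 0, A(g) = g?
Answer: -8/3 ≈ -2.6667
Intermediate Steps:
t(x) = 8 (t(x) = 8 - 1*0 = 8 + 0 = 8)
j(V) = -⅓
j(20)*t(A(-5)) = -⅓*8 = -8/3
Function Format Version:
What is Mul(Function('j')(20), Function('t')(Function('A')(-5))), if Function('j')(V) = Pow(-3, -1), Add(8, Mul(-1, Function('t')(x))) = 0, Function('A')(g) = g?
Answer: Rational(-8, 3) ≈ -2.6667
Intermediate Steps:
Function('t')(x) = 8 (Function('t')(x) = Add(8, Mul(-1, 0)) = Add(8, 0) = 8)
Function('j')(V) = Rational(-1, 3)
Mul(Function('j')(20), Function('t')(Function('A')(-5))) = Mul(Rational(-1, 3), 8) = Rational(-8, 3)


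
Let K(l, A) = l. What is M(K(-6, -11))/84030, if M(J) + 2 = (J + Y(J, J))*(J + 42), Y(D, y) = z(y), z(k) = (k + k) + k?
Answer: -433/42015 ≈ -0.010306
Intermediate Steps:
z(k) = 3*k (z(k) = 2*k + k = 3*k)
Y(D, y) = 3*y
M(J) = -2 + 4*J*(42 + J) (M(J) = -2 + (J + 3*J)*(J + 42) = -2 + (4*J)*(42 + J) = -2 + 4*J*(42 + J))
M(K(-6, -11))/84030 = (-2 + 4*(-6)² + 168*(-6))/84030 = (-2 + 4*36 - 1008)*(1/84030) = (-2 + 144 - 1008)*(1/84030) = -866*1/84030 = -433/42015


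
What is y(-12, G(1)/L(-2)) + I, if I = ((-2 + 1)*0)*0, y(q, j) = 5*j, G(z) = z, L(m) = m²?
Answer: 5/4 ≈ 1.2500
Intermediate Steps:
I = 0 (I = -1*0*0 = 0*0 = 0)
y(-12, G(1)/L(-2)) + I = 5*(1/(-2)²) + 0 = 5*(1/4) + 0 = 5*(1*(¼)) + 0 = 5*(¼) + 0 = 5/4 + 0 = 5/4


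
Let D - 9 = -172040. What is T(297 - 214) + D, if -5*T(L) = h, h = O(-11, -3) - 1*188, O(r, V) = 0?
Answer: -859967/5 ≈ -1.7199e+5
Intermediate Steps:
D = -172031 (D = 9 - 172040 = -172031)
h = -188 (h = 0 - 1*188 = 0 - 188 = -188)
T(L) = 188/5 (T(L) = -⅕*(-188) = 188/5)
T(297 - 214) + D = 188/5 - 172031 = -859967/5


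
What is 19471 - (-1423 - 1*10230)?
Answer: 31124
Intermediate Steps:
19471 - (-1423 - 1*10230) = 19471 - (-1423 - 10230) = 19471 - 1*(-11653) = 19471 + 11653 = 31124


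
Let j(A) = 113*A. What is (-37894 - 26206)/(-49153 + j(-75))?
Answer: 16025/14407 ≈ 1.1123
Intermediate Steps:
(-37894 - 26206)/(-49153 + j(-75)) = (-37894 - 26206)/(-49153 + 113*(-75)) = -64100/(-49153 - 8475) = -64100/(-57628) = -64100*(-1/57628) = 16025/14407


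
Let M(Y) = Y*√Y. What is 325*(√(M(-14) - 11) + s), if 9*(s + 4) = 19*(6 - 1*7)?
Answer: -17875/9 + 325*√(-11 - 14*I*√14) ≈ -487.48 - 1846.0*I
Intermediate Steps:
M(Y) = Y^(3/2)
s = -55/9 (s = -4 + (19*(6 - 1*7))/9 = -4 + (19*(6 - 7))/9 = -4 + (19*(-1))/9 = -4 + (⅑)*(-19) = -4 - 19/9 = -55/9 ≈ -6.1111)
325*(√(M(-14) - 11) + s) = 325*(√((-14)^(3/2) - 11) - 55/9) = 325*(√(-14*I*√14 - 11) - 55/9) = 325*(√(-11 - 14*I*√14) - 55/9) = 325*(-55/9 + √(-11 - 14*I*√14)) = -17875/9 + 325*√(-11 - 14*I*√14)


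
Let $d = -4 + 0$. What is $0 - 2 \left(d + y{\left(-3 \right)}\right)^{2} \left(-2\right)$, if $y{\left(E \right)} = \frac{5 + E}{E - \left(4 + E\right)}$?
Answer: $0$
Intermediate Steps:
$y{\left(E \right)} = - \frac{5}{4} - \frac{E}{4}$ ($y{\left(E \right)} = \frac{5 + E}{-4} = \left(5 + E\right) \left(- \frac{1}{4}\right) = - \frac{5}{4} - \frac{E}{4}$)
$d = -4$
$0 - 2 \left(d + y{\left(-3 \right)}\right)^{2} \left(-2\right) = 0 - 2 \left(-4 - \frac{1}{2}\right)^{2} \left(-2\right) = 0 - 2 \left(- \frac{9}{2}\right)^{2} \left(-2\right) = 0 \left(-2\right) \frac{81}{4} \left(-2\right) = 0 \left(\left(- \frac{81}{2}\right) \left(-2\right)\right) = 0 \cdot 81 = 0$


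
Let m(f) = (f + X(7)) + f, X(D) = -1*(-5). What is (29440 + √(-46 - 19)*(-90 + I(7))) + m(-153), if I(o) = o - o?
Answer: 29139 - 90*I*√65 ≈ 29139.0 - 725.6*I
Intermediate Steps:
I(o) = 0
X(D) = 5
m(f) = 5 + 2*f (m(f) = (f + 5) + f = (5 + f) + f = 5 + 2*f)
(29440 + √(-46 - 19)*(-90 + I(7))) + m(-153) = (29440 + √(-46 - 19)*(-90 + 0)) + (5 + 2*(-153)) = (29440 + √(-65)*(-90)) + (5 - 306) = (29440 + (I*√65)*(-90)) - 301 = (29440 - 90*I*√65) - 301 = 29139 - 90*I*√65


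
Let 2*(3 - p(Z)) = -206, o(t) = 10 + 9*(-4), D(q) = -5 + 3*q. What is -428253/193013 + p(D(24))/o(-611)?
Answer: -15796978/2509169 ≈ -6.2957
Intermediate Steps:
o(t) = -26 (o(t) = 10 - 36 = -26)
p(Z) = 106 (p(Z) = 3 - 1/2*(-206) = 3 + 103 = 106)
-428253/193013 + p(D(24))/o(-611) = -428253/193013 + 106/(-26) = -428253*1/193013 + 106*(-1/26) = -428253/193013 - 53/13 = -15796978/2509169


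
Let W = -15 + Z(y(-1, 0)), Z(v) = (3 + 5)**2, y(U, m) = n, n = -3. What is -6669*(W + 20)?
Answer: -460161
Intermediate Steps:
y(U, m) = -3
Z(v) = 64 (Z(v) = 8**2 = 64)
W = 49 (W = -15 + 64 = 49)
-6669*(W + 20) = -6669*(49 + 20) = -6669*69 = -460161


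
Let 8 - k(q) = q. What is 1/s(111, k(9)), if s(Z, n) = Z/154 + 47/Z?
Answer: 17094/19559 ≈ 0.87397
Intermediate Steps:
k(q) = 8 - q
s(Z, n) = 47/Z + Z/154 (s(Z, n) = Z*(1/154) + 47/Z = Z/154 + 47/Z = 47/Z + Z/154)
1/s(111, k(9)) = 1/(47/111 + (1/154)*111) = 1/(47*(1/111) + 111/154) = 1/(47/111 + 111/154) = 1/(19559/17094) = 17094/19559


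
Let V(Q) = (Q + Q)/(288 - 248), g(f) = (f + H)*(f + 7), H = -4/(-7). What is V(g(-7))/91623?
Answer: 0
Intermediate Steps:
H = 4/7 (H = -4*(-⅐) = 4/7 ≈ 0.57143)
g(f) = (7 + f)*(4/7 + f) (g(f) = (f + 4/7)*(f + 7) = (4/7 + f)*(7 + f) = (7 + f)*(4/7 + f))
V(Q) = Q/20 (V(Q) = (2*Q)/40 = Q/20)
V(g(-7))/91623 = ((4 + (-7)² + (53/7)*(-7))/20)/91623 = ((4 + 49 - 53)/20)*(1/91623) = ((1/20)*0)*(1/91623) = 0*(1/91623) = 0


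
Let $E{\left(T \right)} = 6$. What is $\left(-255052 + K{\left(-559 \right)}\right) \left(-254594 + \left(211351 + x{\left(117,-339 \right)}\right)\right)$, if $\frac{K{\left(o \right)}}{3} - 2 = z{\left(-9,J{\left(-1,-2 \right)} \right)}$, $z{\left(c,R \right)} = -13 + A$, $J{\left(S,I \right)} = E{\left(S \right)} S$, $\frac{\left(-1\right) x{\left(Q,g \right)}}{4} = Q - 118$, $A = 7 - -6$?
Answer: $11027933994$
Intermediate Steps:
$A = 13$ ($A = 7 + 6 = 13$)
$x{\left(Q,g \right)} = 472 - 4 Q$ ($x{\left(Q,g \right)} = - 4 \left(Q - 118\right) = - 4 \left(-118 + Q\right) = 472 - 4 Q$)
$J{\left(S,I \right)} = 6 S$
$z{\left(c,R \right)} = 0$ ($z{\left(c,R \right)} = -13 + 13 = 0$)
$K{\left(o \right)} = 6$ ($K{\left(o \right)} = 6 + 3 \cdot 0 = 6 + 0 = 6$)
$\left(-255052 + K{\left(-559 \right)}\right) \left(-254594 + \left(211351 + x{\left(117,-339 \right)}\right)\right) = \left(-255052 + 6\right) \left(-254594 + \left(211351 + \left(472 - 468\right)\right)\right) = - 255046 \left(-254594 + \left(211351 + \left(472 - 468\right)\right)\right) = - 255046 \left(-254594 + \left(211351 + 4\right)\right) = - 255046 \left(-254594 + 211355\right) = \left(-255046\right) \left(-43239\right) = 11027933994$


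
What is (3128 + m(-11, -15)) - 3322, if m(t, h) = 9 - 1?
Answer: -186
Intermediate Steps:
m(t, h) = 8
(3128 + m(-11, -15)) - 3322 = (3128 + 8) - 3322 = 3136 - 3322 = -186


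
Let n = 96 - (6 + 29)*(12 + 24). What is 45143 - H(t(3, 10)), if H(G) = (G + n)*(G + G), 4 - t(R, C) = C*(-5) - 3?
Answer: 171341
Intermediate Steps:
t(R, C) = 7 + 5*C (t(R, C) = 4 - (C*(-5) - 3) = 4 - (-5*C - 3) = 4 - (-3 - 5*C) = 4 + (3 + 5*C) = 7 + 5*C)
n = -1164 (n = 96 - 35*36 = 96 - 1*1260 = 96 - 1260 = -1164)
H(G) = 2*G*(-1164 + G) (H(G) = (G - 1164)*(G + G) = (-1164 + G)*(2*G) = 2*G*(-1164 + G))
45143 - H(t(3, 10)) = 45143 - 2*(7 + 5*10)*(-1164 + (7 + 5*10)) = 45143 - 2*(7 + 50)*(-1164 + (7 + 50)) = 45143 - 2*57*(-1164 + 57) = 45143 - 2*57*(-1107) = 45143 - 1*(-126198) = 45143 + 126198 = 171341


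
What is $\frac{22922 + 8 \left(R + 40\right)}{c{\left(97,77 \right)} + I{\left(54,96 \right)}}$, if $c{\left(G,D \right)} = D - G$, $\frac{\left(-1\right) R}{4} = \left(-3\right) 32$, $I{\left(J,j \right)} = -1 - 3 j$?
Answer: $- \frac{26314}{309} \approx -85.159$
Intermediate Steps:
$R = 384$ ($R = - 4 \left(\left(-3\right) 32\right) = \left(-4\right) \left(-96\right) = 384$)
$\frac{22922 + 8 \left(R + 40\right)}{c{\left(97,77 \right)} + I{\left(54,96 \right)}} = \frac{22922 + 8 \left(384 + 40\right)}{\left(77 - 97\right) - 289} = \frac{22922 + 8 \cdot 424}{\left(77 - 97\right) - 289} = \frac{22922 + 3392}{-20 - 289} = \frac{26314}{-309} = 26314 \left(- \frac{1}{309}\right) = - \frac{26314}{309}$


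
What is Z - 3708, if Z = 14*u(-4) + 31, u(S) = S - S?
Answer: -3677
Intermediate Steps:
u(S) = 0
Z = 31 (Z = 14*0 + 31 = 0 + 31 = 31)
Z - 3708 = 31 - 3708 = -3677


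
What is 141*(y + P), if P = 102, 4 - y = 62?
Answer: 6204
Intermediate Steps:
y = -58 (y = 4 - 1*62 = 4 - 62 = -58)
141*(y + P) = 141*(-58 + 102) = 141*44 = 6204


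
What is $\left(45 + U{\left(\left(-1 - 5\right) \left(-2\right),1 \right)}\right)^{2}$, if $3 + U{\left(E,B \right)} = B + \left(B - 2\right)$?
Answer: $1764$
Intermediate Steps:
$U{\left(E,B \right)} = -5 + 2 B$ ($U{\left(E,B \right)} = -3 + \left(B + \left(B - 2\right)\right) = -3 + \left(B + \left(-2 + B\right)\right) = -3 + \left(-2 + 2 B\right) = -5 + 2 B$)
$\left(45 + U{\left(\left(-1 - 5\right) \left(-2\right),1 \right)}\right)^{2} = \left(45 + \left(-5 + 2 \cdot 1\right)\right)^{2} = \left(45 + \left(-5 + 2\right)\right)^{2} = \left(45 - 3\right)^{2} = 42^{2} = 1764$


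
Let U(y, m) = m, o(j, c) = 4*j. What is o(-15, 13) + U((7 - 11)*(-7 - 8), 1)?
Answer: -59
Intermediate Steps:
o(-15, 13) + U((7 - 11)*(-7 - 8), 1) = 4*(-15) + 1 = -60 + 1 = -59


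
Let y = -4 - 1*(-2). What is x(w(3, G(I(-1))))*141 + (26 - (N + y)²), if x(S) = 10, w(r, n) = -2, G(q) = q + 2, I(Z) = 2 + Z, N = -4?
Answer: 1400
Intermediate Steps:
G(q) = 2 + q
y = -2 (y = -4 + 2 = -2)
x(w(3, G(I(-1))))*141 + (26 - (N + y)²) = 10*141 + (26 - (-4 - 2)²) = 1410 + (26 - 1*(-6)²) = 1410 + (26 - 1*36) = 1410 + (26 - 36) = 1410 - 10 = 1400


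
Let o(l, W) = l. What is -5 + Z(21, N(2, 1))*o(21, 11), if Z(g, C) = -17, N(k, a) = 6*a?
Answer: -362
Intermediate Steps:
-5 + Z(21, N(2, 1))*o(21, 11) = -5 - 17*21 = -5 - 357 = -362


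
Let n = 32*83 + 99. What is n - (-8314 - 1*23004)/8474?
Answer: 11688594/4237 ≈ 2758.7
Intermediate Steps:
n = 2755 (n = 2656 + 99 = 2755)
n - (-8314 - 1*23004)/8474 = 2755 - (-8314 - 1*23004)/8474 = 2755 - (-8314 - 23004)/8474 = 2755 - (-31318)/8474 = 2755 - 1*(-15659/4237) = 2755 + 15659/4237 = 11688594/4237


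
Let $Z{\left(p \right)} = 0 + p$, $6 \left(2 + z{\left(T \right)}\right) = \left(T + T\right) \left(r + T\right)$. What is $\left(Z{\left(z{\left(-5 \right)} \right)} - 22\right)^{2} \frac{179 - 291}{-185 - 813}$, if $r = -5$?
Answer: $\frac{27104}{4491} \approx 6.0352$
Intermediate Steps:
$z{\left(T \right)} = -2 + \frac{T \left(-5 + T\right)}{3}$ ($z{\left(T \right)} = -2 + \frac{\left(T + T\right) \left(-5 + T\right)}{6} = -2 + \frac{2 T \left(-5 + T\right)}{6} = -2 + \frac{T \left(-5 + T\right)}{3}$)
$Z{\left(p \right)} = p$
$\left(Z{\left(z{\left(-5 \right)} \right)} - 22\right)^{2} \frac{179 - 291}{-185 - 813} = \left(\left(-2 - - \frac{25}{3} + \frac{\left(-5\right)^{2}}{3}\right) - 22\right)^{2} \frac{179 - 291}{-185 - 813} = \left(\left(-2 + \frac{25}{3} + \frac{1}{3} \cdot 25\right) - 22\right)^{2} \left(- \frac{112}{-998}\right) = \left(\left(-2 + \frac{25}{3} + \frac{25}{3}\right) - 22\right)^{2} \left(\left(-112\right) \left(- \frac{1}{998}\right)\right) = \left(\frac{44}{3} - 22\right)^{2} \cdot \frac{56}{499} = \left(- \frac{22}{3}\right)^{2} \cdot \frac{56}{499} = \frac{484}{9} \cdot \frac{56}{499} = \frac{27104}{4491}$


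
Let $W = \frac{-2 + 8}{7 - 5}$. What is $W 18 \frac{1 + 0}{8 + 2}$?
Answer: $\frac{27}{5} \approx 5.4$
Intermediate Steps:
$W = 3$ ($W = \frac{6}{2} = 6 \cdot \frac{1}{2} = 3$)
$W 18 \frac{1 + 0}{8 + 2} = 3 \cdot 18 \frac{1 + 0}{8 + 2} = 54 \cdot 1 \cdot \frac{1}{10} = 54 \cdot \frac{1}{10} = \frac{27}{5}$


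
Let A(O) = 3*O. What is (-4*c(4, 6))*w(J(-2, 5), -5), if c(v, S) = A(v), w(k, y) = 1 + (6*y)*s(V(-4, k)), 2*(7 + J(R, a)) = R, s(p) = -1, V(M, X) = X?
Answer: -1488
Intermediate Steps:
J(R, a) = -7 + R/2
w(k, y) = 1 - 6*y (w(k, y) = 1 + (6*y)*(-1) = 1 - 6*y)
c(v, S) = 3*v
(-4*c(4, 6))*w(J(-2, 5), -5) = (-12*4)*(1 - 6*(-5)) = (-4*12)*(1 + 30) = -48*31 = -1488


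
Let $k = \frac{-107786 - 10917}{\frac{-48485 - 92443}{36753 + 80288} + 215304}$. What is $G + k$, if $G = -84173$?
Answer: $- \frac{2121110745176551}{25199254536} \approx -84174.0$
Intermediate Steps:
$k = - \frac{13893117823}{25199254536}$ ($k = - \frac{118703}{- \frac{140928}{117041} + 215304} = - \frac{118703}{\frac{25199254536}{117041}} = \left(-118703\right) \frac{117041}{25199254536} = - \frac{13893117823}{25199254536} \approx -0.55133$)
$G + k = -84173 - \frac{13893117823}{25199254536} = - \frac{2121110745176551}{25199254536}$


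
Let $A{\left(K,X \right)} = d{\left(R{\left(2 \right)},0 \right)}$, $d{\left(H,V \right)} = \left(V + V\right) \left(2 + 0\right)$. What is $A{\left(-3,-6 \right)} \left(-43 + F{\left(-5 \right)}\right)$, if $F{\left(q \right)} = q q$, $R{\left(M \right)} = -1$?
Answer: $0$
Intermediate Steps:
$d{\left(H,V \right)} = 4 V$ ($d{\left(H,V \right)} = 2 V 2 = 4 V$)
$A{\left(K,X \right)} = 0$ ($A{\left(K,X \right)} = 4 \cdot 0 = 0$)
$F{\left(q \right)} = q^{2}$
$A{\left(-3,-6 \right)} \left(-43 + F{\left(-5 \right)}\right) = 0 \left(-43 + \left(-5\right)^{2}\right) = 0 \left(-43 + 25\right) = 0 \left(-18\right) = 0$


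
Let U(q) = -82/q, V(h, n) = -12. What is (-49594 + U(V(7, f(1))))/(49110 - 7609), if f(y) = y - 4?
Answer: -297523/249006 ≈ -1.1948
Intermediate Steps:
f(y) = -4 + y
(-49594 + U(V(7, f(1))))/(49110 - 7609) = (-49594 - 82/(-12))/(49110 - 7609) = (-49594 - 82*(-1/12))/41501 = (-49594 + 41/6)*(1/41501) = -297523/6*1/41501 = -297523/249006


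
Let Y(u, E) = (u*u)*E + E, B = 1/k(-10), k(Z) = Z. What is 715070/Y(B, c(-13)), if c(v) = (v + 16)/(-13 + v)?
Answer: -1859182000/303 ≈ -6.1359e+6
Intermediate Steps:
c(v) = (16 + v)/(-13 + v)
B = -⅒ (B = 1/(-10) = -⅒ ≈ -0.10000)
Y(u, E) = E + E*u² (Y(u, E) = u²*E + E = E*u² + E = E + E*u²)
715070/Y(B, c(-13)) = 715070/((((16 - 13)/(-13 - 13))*(1 + (-⅒)²))) = 715070/(((3/(-26))*(1 + 1/100))) = 715070/((-1/26*3*(101/100))) = 715070/((-3/26*101/100)) = 715070/(-303/2600) = 715070*(-2600/303) = -1859182000/303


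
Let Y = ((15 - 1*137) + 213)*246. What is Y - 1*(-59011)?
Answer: 81397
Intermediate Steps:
Y = 22386 (Y = ((15 - 137) + 213)*246 = (-122 + 213)*246 = 91*246 = 22386)
Y - 1*(-59011) = 22386 - 1*(-59011) = 22386 + 59011 = 81397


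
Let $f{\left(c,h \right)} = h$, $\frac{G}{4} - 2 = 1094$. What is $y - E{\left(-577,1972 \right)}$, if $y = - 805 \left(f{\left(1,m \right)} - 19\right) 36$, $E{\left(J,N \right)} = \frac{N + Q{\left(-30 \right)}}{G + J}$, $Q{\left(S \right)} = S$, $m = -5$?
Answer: $\frac{2647842698}{3807} \approx 6.9552 \cdot 10^{5}$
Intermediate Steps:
$G = 4384$ ($G = 8 + 4 \cdot 1094 = 8 + 4376 = 4384$)
$E{\left(J,N \right)} = \frac{-30 + N}{4384 + J}$ ($E{\left(J,N \right)} = \frac{N - 30}{4384 + J} = \frac{-30 + N}{4384 + J}$)
$y = 695520$ ($y = - 805 \left(-5 - 19\right) 36 = - 805 \left(\left(-24\right) 36\right) = \left(-805\right) \left(-864\right) = 695520$)
$y - E{\left(-577,1972 \right)} = 695520 - \frac{-30 + 1972}{4384 - 577} = 695520 - \frac{1}{3807} \cdot 1942 = 695520 - \frac{1942}{3807} = \frac{2647842698}{3807}$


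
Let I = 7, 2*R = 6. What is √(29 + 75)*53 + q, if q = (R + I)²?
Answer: 100 + 106*√26 ≈ 640.50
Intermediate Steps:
R = 3 (R = (½)*6 = 3)
q = 100 (q = (3 + 7)² = 10² = 100)
√(29 + 75)*53 + q = √(29 + 75)*53 + 100 = √104*53 + 100 = (2*√26)*53 + 100 = 106*√26 + 100 = 100 + 106*√26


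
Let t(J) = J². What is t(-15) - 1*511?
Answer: -286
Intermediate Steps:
t(-15) - 1*511 = (-15)² - 1*511 = 225 - 511 = -286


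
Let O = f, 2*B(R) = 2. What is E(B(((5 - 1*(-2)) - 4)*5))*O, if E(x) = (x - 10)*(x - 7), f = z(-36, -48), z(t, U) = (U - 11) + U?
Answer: -5778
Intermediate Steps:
z(t, U) = -11 + 2*U (z(t, U) = (-11 + U) + U = -11 + 2*U)
f = -107 (f = -11 + 2*(-48) = -11 - 96 = -107)
B(R) = 1 (B(R) = (½)*2 = 1)
E(x) = (-10 + x)*(-7 + x)
O = -107
E(B(((5 - 1*(-2)) - 4)*5))*O = (70 + 1² - 17*1)*(-107) = (70 + 1 - 17)*(-107) = 54*(-107) = -5778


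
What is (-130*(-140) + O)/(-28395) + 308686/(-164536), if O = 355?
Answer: -393936815/155733324 ≈ -2.5296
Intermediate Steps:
(-130*(-140) + O)/(-28395) + 308686/(-164536) = (-130*(-140) + 355)/(-28395) + 308686/(-164536) = (18200 + 355)*(-1/28395) + 308686*(-1/164536) = 18555*(-1/28395) - 154343/82268 = -1237/1893 - 154343/82268 = -393936815/155733324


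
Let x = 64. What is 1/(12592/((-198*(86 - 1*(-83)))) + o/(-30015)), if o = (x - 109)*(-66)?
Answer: -11159577/5303678 ≈ -2.1041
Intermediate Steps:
o = 2970 (o = (64 - 109)*(-66) = -45*(-66) = 2970)
1/(12592/((-198*(86 - 1*(-83)))) + o/(-30015)) = 1/(12592/((-198*(86 - 1*(-83)))) + 2970/(-30015)) = 1/(12592/((-198*(86 + 83))) + 2970*(-1/30015)) = 1/(12592/((-198*169)) - 66/667) = 1/(12592/(-33462) - 66/667) = 1/(12592*(-1/33462) - 66/667) = 1/(-6296/16731 - 66/667) = 1/(-5303678/11159577) = -11159577/5303678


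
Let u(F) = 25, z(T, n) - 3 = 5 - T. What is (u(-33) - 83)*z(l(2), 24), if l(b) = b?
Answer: -348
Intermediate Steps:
z(T, n) = 8 - T (z(T, n) = 3 + (5 - T) = 8 - T)
(u(-33) - 83)*z(l(2), 24) = (25 - 83)*(8 - 1*2) = -58*(8 - 2) = -58*6 = -348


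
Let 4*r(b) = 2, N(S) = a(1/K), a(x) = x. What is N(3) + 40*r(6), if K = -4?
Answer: 79/4 ≈ 19.750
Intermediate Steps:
N(S) = -¼ (N(S) = 1/(-4) = -¼)
r(b) = ½ (r(b) = (¼)*2 = ½)
N(3) + 40*r(6) = -¼ + 40*(½) = -¼ + 20 = 79/4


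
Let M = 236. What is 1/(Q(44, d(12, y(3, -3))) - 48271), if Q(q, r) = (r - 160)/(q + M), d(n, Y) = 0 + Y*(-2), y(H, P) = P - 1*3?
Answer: -70/3379007 ≈ -2.0716e-5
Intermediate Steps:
y(H, P) = -3 + P (y(H, P) = P - 3 = -3 + P)
d(n, Y) = -2*Y (d(n, Y) = 0 - 2*Y = -2*Y)
Q(q, r) = (-160 + r)/(236 + q) (Q(q, r) = (r - 160)/(q + 236) = (-160 + r)/(236 + q))
1/(Q(44, d(12, y(3, -3))) - 48271) = 1/((-160 - 2*(-3 - 3))/(236 + 44) - 48271) = 1/((-160 - 2*(-6))/280 - 48271) = 1/((-160 + 12)/280 - 48271) = 1/((1/280)*(-148) - 48271) = 1/(-37/70 - 48271) = 1/(-3379007/70) = -70/3379007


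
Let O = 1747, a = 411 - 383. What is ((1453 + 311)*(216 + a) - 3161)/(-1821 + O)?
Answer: -427255/74 ≈ -5773.7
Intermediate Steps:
a = 28
((1453 + 311)*(216 + a) - 3161)/(-1821 + O) = ((1453 + 311)*(216 + 28) - 3161)/(-1821 + 1747) = (1764*244 - 3161)/(-74) = (430416 - 3161)*(-1/74) = 427255*(-1/74) = -427255/74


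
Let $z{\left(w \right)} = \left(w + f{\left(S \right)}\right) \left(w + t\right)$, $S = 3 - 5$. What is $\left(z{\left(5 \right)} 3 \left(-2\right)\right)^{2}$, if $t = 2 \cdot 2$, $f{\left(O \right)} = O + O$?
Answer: $2916$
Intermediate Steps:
$S = -2$ ($S = 3 - 5 = -2$)
$f{\left(O \right)} = 2 O$
$t = 4$
$z{\left(w \right)} = \left(-4 + w\right) \left(4 + w\right)$ ($z{\left(w \right)} = \left(w + 2 \left(-2\right)\right) \left(w + 4\right) = \left(w - 4\right) \left(4 + w\right) = \left(-4 + w\right) \left(4 + w\right)$)
$\left(z{\left(5 \right)} 3 \left(-2\right)\right)^{2} = \left(\left(-16 + 5^{2}\right) 3 \left(-2\right)\right)^{2} = \left(\left(-16 + 25\right) 3 \left(-2\right)\right)^{2} = \left(9 \cdot 3 \left(-2\right)\right)^{2} = \left(27 \left(-2\right)\right)^{2} = \left(-54\right)^{2} = 2916$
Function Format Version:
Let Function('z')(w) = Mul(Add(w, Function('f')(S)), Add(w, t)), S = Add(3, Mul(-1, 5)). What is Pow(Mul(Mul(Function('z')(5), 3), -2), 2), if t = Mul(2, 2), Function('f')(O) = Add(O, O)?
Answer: 2916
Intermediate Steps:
S = -2 (S = Add(3, -5) = -2)
Function('f')(O) = Mul(2, O)
t = 4
Function('z')(w) = Mul(Add(-4, w), Add(4, w)) (Function('z')(w) = Mul(Add(w, Mul(2, -2)), Add(w, 4)) = Mul(Add(w, -4), Add(4, w)) = Mul(Add(-4, w), Add(4, w)))
Pow(Mul(Mul(Function('z')(5), 3), -2), 2) = Pow(Mul(Mul(Add(-16, Pow(5, 2)), 3), -2), 2) = Pow(Mul(Mul(Add(-16, 25), 3), -2), 2) = Pow(Mul(Mul(9, 3), -2), 2) = Pow(Mul(27, -2), 2) = Pow(-54, 2) = 2916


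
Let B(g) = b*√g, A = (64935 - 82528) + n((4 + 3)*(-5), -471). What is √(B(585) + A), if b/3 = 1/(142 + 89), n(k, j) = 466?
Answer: √(-101545983 + 231*√65)/77 ≈ 130.87*I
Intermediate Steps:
A = -17127 (A = (64935 - 82528) + 466 = -17593 + 466 = -17127)
b = 1/77 (b = 3/(142 + 89) = 3/231 = 3*(1/231) = 1/77 ≈ 0.012987)
B(g) = √g/77
√(B(585) + A) = √(√585/77 - 17127) = √((3*√65)/77 - 17127) = √(3*√65/77 - 17127) = √(-17127 + 3*√65/77)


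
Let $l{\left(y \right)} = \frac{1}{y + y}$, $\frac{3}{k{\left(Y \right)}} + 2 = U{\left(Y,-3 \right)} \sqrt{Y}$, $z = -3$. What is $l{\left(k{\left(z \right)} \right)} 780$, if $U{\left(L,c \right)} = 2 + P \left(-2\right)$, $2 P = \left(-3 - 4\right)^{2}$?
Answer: $-260 - 6110 i \sqrt{3} \approx -260.0 - 10583.0 i$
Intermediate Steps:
$P = \frac{49}{2}$ ($P = \frac{\left(-3 - 4\right)^{2}}{2} = \frac{\left(-7\right)^{2}}{2} = \frac{1}{2} \cdot 49 = \frac{49}{2} \approx 24.5$)
$U{\left(L,c \right)} = -47$ ($U{\left(L,c \right)} = 2 + \frac{49}{2} \left(-2\right) = 2 - 49 = -47$)
$k{\left(Y \right)} = \frac{3}{-2 - 47 \sqrt{Y}}$
$l{\left(y \right)} = \frac{1}{2 y}$
$l{\left(k{\left(z \right)} \right)} 780 = \frac{1}{2 \left(- \frac{3}{2 + 47 \sqrt{-3}}\right)} 780 = \frac{1}{2 \left(- \frac{3}{2 + 47 i \sqrt{3}}\right)} 780 = \frac{- \frac{2}{3} - \frac{47 i \sqrt{3}}{3}}{2} \cdot 780 = \left(- \frac{1}{3} - \frac{47 i \sqrt{3}}{6}\right) 780 = -260 - 6110 i \sqrt{3}$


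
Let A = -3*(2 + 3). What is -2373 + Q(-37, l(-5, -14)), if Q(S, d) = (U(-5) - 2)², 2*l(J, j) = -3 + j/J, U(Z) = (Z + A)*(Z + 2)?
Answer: 991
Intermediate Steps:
A = -15 (A = -3*5 = -15)
U(Z) = (-15 + Z)*(2 + Z) (U(Z) = (Z - 15)*(Z + 2) = (-15 + Z)*(2 + Z))
l(J, j) = -3/2 + j/(2*J) (l(J, j) = (-3 + j/J)/2 = -3/2 + j/(2*J))
Q(S, d) = 3364 (Q(S, d) = ((-30 + (-5)² - 13*(-5)) - 2)² = ((-30 + 25 + 65) - 2)² = (60 - 2)² = 58² = 3364)
-2373 + Q(-37, l(-5, -14)) = -2373 + 3364 = 991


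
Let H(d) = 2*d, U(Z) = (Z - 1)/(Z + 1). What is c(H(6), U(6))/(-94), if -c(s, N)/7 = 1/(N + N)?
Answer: 49/940 ≈ 0.052128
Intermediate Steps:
U(Z) = (-1 + Z)/(1 + Z)
c(s, N) = -7/(2*N) (c(s, N) = -7/(N + N) = -7*1/(2*N) = -7/(2*N))
c(H(6), U(6))/(-94) = -7*(1 + 6)/(-1 + 6)/2/(-94) = -7/(2*(5/7))*(-1/94) = -7/(2*((1/7)*5))*(-1/94) = -7/(2*5/7)*(-1/94) = -7/2*7/5*(-1/94) = -49/10*(-1/94) = 49/940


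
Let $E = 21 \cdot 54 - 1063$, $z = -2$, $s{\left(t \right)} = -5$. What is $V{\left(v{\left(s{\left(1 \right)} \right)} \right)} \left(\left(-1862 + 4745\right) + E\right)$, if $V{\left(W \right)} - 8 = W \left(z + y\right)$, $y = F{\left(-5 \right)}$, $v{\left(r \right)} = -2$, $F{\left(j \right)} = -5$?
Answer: $64988$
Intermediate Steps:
$y = -5$
$E = 71$ ($E = 1134 - 1063 = 71$)
$V{\left(W \right)} = 8 - 7 W$ ($V{\left(W \right)} = 8 + W \left(-2 - 5\right) = 8 + W \left(-7\right) = 8 - 7 W$)
$V{\left(v{\left(s{\left(1 \right)} \right)} \right)} \left(\left(-1862 + 4745\right) + E\right) = \left(8 - -14\right) \left(\left(-1862 + 4745\right) + 71\right) = \left(8 + 14\right) \left(2883 + 71\right) = 22 \cdot 2954 = 64988$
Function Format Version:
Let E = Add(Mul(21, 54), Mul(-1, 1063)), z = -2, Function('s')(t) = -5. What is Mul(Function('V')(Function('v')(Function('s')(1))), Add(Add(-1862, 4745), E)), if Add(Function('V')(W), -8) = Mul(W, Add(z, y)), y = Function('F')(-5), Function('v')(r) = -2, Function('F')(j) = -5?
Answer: 64988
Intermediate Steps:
y = -5
E = 71 (E = Add(1134, -1063) = 71)
Function('V')(W) = Add(8, Mul(-7, W)) (Function('V')(W) = Add(8, Mul(W, Add(-2, -5))) = Add(8, Mul(W, -7)) = Add(8, Mul(-7, W)))
Mul(Function('V')(Function('v')(Function('s')(1))), Add(Add(-1862, 4745), E)) = Mul(Add(8, Mul(-7, -2)), Add(Add(-1862, 4745), 71)) = Mul(Add(8, 14), Add(2883, 71)) = Mul(22, 2954) = 64988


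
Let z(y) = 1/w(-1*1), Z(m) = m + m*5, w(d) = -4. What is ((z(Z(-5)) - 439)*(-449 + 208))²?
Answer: 179298892969/16 ≈ 1.1206e+10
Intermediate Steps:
Z(m) = 6*m (Z(m) = m + 5*m = 6*m)
z(y) = -¼ (z(y) = 1/(-4) = -¼)
((z(Z(-5)) - 439)*(-449 + 208))² = ((-¼ - 439)*(-449 + 208))² = (-1757/4*(-241))² = (423437/4)² = 179298892969/16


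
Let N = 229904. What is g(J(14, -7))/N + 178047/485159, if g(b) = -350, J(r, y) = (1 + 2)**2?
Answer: 20381955919/55769997368 ≈ 0.36546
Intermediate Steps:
J(r, y) = 9 (J(r, y) = 3**2 = 9)
g(J(14, -7))/N + 178047/485159 = -350/229904 + 178047/485159 = -350*1/229904 + 178047*(1/485159) = -175/114952 + 178047/485159 = 20381955919/55769997368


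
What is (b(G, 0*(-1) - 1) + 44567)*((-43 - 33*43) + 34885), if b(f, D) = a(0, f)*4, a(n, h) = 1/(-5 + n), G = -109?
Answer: 7447680513/5 ≈ 1.4895e+9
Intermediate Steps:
b(f, D) = -⅘ (b(f, D) = 4/(-5 + 0) = 4/(-5) = -⅕*4 = -⅘)
(b(G, 0*(-1) - 1) + 44567)*((-43 - 33*43) + 34885) = (-⅘ + 44567)*((-43 - 33*43) + 34885) = 222831*((-43 - 1419) + 34885)/5 = 222831*(-1462 + 34885)/5 = (222831/5)*33423 = 7447680513/5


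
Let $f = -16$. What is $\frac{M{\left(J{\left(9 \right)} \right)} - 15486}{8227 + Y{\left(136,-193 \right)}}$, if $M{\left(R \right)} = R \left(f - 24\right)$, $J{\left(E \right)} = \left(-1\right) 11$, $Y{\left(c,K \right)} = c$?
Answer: $- \frac{15046}{8363} \approx -1.7991$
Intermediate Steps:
$J{\left(E \right)} = -11$
$M{\left(R \right)} = - 40 R$ ($M{\left(R \right)} = R \left(-16 - 24\right) = R \left(-40\right) = - 40 R$)
$\frac{M{\left(J{\left(9 \right)} \right)} - 15486}{8227 + Y{\left(136,-193 \right)}} = \frac{\left(-40\right) \left(-11\right) - 15486}{8227 + 136} = \frac{440 - 15486}{8363} = \left(-15046\right) \frac{1}{8363} = - \frac{15046}{8363}$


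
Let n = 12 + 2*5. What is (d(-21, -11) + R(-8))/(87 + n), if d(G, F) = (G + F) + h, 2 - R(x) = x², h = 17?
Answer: -77/109 ≈ -0.70642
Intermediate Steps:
R(x) = 2 - x²
d(G, F) = 17 + F + G (d(G, F) = (G + F) + 17 = (F + G) + 17 = 17 + F + G)
n = 22 (n = 12 + 10 = 22)
(d(-21, -11) + R(-8))/(87 + n) = ((17 - 11 - 21) + (2 - 1*(-8)²))/(87 + 22) = (-15 + (2 - 1*64))/109 = (-15 + (2 - 64))*(1/109) = (-15 - 62)*(1/109) = -77*1/109 = -77/109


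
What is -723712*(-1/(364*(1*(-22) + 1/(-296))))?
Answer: -53554688/592683 ≈ -90.360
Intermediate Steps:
-723712*(-1/(364*(1*(-22) + 1/(-296)))) = -723712*(-1/(364*(-22 - 1/296))) = -723712/((-6513/296*(-364))) = -723712/592683/74 = -723712*74/592683 = -53554688/592683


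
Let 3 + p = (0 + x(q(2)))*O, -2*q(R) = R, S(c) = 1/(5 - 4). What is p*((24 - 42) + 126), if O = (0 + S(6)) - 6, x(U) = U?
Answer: 216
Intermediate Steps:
S(c) = 1 (S(c) = 1/1 = 1)
q(R) = -R/2
O = -5 (O = (0 + 1) - 6 = 1 - 6 = -5)
p = 2 (p = -3 + (0 - ½*2)*(-5) = -3 + (0 - 1)*(-5) = -3 - 1*(-5) = -3 + 5 = 2)
p*((24 - 42) + 126) = 2*((24 - 42) + 126) = 2*(-18 + 126) = 2*108 = 216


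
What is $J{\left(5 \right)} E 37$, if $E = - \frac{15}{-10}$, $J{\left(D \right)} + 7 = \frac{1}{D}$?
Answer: $- \frac{1887}{5} \approx -377.4$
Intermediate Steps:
$J{\left(D \right)} = -7 + \frac{1}{D}$
$E = \frac{3}{2}$ ($E = \left(-15\right) \left(- \frac{1}{10}\right) = \frac{3}{2} \approx 1.5$)
$J{\left(5 \right)} E 37 = \left(-7 + \frac{1}{5}\right) \frac{3}{2} \cdot 37 = \left(- \frac{34}{5}\right) \frac{3}{2} \cdot 37 = \left(- \frac{51}{5}\right) 37 = - \frac{1887}{5}$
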